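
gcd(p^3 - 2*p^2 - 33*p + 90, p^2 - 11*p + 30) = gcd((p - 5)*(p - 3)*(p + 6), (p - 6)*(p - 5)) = p - 5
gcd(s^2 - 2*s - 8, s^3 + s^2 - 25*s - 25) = 1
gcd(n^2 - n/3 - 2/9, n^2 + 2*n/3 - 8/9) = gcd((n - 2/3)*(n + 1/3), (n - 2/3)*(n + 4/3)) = n - 2/3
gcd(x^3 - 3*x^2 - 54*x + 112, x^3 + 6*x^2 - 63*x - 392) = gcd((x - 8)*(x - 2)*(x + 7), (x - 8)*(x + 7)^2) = x^2 - x - 56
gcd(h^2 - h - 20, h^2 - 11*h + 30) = h - 5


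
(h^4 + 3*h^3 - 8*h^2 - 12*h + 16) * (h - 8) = h^5 - 5*h^4 - 32*h^3 + 52*h^2 + 112*h - 128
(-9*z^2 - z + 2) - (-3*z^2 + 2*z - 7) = -6*z^2 - 3*z + 9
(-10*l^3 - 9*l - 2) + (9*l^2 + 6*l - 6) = -10*l^3 + 9*l^2 - 3*l - 8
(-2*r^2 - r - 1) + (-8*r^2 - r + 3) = -10*r^2 - 2*r + 2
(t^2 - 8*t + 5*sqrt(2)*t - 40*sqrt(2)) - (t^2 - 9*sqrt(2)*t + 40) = -8*t + 14*sqrt(2)*t - 40*sqrt(2) - 40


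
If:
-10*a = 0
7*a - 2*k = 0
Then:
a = 0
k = 0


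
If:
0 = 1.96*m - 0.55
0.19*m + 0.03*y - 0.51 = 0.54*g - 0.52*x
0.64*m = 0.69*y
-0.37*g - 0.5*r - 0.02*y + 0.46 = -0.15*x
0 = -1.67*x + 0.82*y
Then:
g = -0.71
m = 0.28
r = 1.47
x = 0.13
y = 0.26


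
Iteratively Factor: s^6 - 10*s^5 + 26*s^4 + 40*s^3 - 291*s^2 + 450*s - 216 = (s - 4)*(s^5 - 6*s^4 + 2*s^3 + 48*s^2 - 99*s + 54) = (s - 4)*(s - 1)*(s^4 - 5*s^3 - 3*s^2 + 45*s - 54) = (s - 4)*(s - 3)*(s - 1)*(s^3 - 2*s^2 - 9*s + 18) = (s - 4)*(s - 3)*(s - 2)*(s - 1)*(s^2 - 9) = (s - 4)*(s - 3)*(s - 2)*(s - 1)*(s + 3)*(s - 3)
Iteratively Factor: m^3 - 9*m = (m)*(m^2 - 9) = m*(m - 3)*(m + 3)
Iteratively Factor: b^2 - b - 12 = (b + 3)*(b - 4)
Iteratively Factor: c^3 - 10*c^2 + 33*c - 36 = (c - 4)*(c^2 - 6*c + 9) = (c - 4)*(c - 3)*(c - 3)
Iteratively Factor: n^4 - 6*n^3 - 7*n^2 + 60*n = (n)*(n^3 - 6*n^2 - 7*n + 60) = n*(n - 4)*(n^2 - 2*n - 15) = n*(n - 4)*(n + 3)*(n - 5)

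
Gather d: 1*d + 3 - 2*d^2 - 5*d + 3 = -2*d^2 - 4*d + 6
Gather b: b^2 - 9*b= b^2 - 9*b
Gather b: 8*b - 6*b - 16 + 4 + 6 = 2*b - 6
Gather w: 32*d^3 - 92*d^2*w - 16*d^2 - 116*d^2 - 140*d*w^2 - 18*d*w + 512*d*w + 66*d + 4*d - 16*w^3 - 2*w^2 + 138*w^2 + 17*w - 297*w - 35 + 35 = 32*d^3 - 132*d^2 + 70*d - 16*w^3 + w^2*(136 - 140*d) + w*(-92*d^2 + 494*d - 280)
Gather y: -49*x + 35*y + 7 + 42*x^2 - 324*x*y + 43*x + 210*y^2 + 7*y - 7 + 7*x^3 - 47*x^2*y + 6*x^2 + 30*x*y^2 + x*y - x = 7*x^3 + 48*x^2 - 7*x + y^2*(30*x + 210) + y*(-47*x^2 - 323*x + 42)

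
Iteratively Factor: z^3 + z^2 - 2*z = (z)*(z^2 + z - 2) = z*(z + 2)*(z - 1)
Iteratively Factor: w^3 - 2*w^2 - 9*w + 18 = (w + 3)*(w^2 - 5*w + 6) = (w - 3)*(w + 3)*(w - 2)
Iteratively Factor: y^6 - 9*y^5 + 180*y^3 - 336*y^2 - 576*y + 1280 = (y + 4)*(y^5 - 13*y^4 + 52*y^3 - 28*y^2 - 224*y + 320) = (y - 5)*(y + 4)*(y^4 - 8*y^3 + 12*y^2 + 32*y - 64) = (y - 5)*(y + 2)*(y + 4)*(y^3 - 10*y^2 + 32*y - 32) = (y - 5)*(y - 4)*(y + 2)*(y + 4)*(y^2 - 6*y + 8) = (y - 5)*(y - 4)*(y - 2)*(y + 2)*(y + 4)*(y - 4)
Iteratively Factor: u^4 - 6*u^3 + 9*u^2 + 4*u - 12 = (u - 2)*(u^3 - 4*u^2 + u + 6) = (u - 3)*(u - 2)*(u^2 - u - 2) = (u - 3)*(u - 2)*(u + 1)*(u - 2)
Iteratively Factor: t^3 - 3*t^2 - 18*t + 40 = (t - 5)*(t^2 + 2*t - 8) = (t - 5)*(t + 4)*(t - 2)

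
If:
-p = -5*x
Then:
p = 5*x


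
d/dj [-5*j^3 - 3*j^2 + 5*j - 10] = -15*j^2 - 6*j + 5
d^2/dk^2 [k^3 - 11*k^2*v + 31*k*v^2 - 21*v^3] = 6*k - 22*v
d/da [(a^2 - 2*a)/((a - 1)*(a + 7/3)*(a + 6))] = 3*(-3*a^4 + 12*a^3 + 61*a^2 - 84*a + 84)/(9*a^6 + 132*a^5 + 586*a^4 + 496*a^3 - 1559*a^2 - 1428*a + 1764)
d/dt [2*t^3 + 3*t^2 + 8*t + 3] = 6*t^2 + 6*t + 8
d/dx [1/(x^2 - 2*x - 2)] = 2*(1 - x)/(-x^2 + 2*x + 2)^2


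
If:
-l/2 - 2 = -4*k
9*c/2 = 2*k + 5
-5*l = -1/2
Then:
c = 241/180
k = 41/80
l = 1/10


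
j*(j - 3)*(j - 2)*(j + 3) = j^4 - 2*j^3 - 9*j^2 + 18*j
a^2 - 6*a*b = a*(a - 6*b)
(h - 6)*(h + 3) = h^2 - 3*h - 18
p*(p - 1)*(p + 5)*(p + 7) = p^4 + 11*p^3 + 23*p^2 - 35*p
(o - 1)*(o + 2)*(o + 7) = o^3 + 8*o^2 + 5*o - 14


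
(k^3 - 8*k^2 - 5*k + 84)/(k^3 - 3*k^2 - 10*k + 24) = (k - 7)/(k - 2)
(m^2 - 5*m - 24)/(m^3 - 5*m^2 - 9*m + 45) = (m - 8)/(m^2 - 8*m + 15)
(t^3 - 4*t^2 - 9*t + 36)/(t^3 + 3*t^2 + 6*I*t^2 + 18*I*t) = (t^2 - 7*t + 12)/(t*(t + 6*I))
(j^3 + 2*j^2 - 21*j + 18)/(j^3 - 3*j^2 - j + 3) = (j + 6)/(j + 1)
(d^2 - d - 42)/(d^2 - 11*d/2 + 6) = 2*(d^2 - d - 42)/(2*d^2 - 11*d + 12)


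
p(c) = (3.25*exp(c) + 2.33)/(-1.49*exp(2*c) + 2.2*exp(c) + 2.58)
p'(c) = (3.25*exp(c) + 2.33)*(2.98*exp(2*c) - 2.2*exp(c))/(-1.49*exp(2*c) + 2.2*exp(c) + 2.58)^2 + 3.25*exp(c)/(-1.49*exp(2*c) + 2.2*exp(c) + 2.58)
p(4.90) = -0.02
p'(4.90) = 0.02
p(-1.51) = 1.02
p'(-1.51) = 0.12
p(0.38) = 2.71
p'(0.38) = 5.10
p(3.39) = -0.08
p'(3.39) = 0.09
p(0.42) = 2.94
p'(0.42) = 6.21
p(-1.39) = 1.03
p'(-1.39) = 0.14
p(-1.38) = 1.04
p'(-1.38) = 0.14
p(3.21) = -0.10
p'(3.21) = 0.11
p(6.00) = -0.00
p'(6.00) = 0.01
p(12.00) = 0.00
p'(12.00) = 0.00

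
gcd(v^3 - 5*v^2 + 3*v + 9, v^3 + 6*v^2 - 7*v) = 1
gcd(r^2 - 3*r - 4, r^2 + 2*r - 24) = r - 4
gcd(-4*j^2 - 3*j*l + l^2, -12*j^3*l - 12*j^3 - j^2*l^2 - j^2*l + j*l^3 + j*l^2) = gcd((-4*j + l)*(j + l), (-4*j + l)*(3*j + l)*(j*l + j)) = 4*j - l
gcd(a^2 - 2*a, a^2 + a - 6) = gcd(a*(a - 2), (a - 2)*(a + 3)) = a - 2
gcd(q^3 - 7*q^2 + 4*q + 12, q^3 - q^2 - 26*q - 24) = q^2 - 5*q - 6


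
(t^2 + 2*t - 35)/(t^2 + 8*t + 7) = (t - 5)/(t + 1)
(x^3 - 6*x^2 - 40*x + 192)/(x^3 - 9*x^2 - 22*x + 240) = (x^2 + 2*x - 24)/(x^2 - x - 30)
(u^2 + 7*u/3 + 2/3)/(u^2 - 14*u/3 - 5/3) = (u + 2)/(u - 5)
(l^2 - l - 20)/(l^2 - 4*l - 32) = (l - 5)/(l - 8)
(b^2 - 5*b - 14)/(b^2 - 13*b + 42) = (b + 2)/(b - 6)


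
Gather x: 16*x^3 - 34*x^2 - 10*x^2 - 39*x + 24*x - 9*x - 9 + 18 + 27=16*x^3 - 44*x^2 - 24*x + 36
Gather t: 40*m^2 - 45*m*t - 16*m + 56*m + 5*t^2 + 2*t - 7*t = 40*m^2 + 40*m + 5*t^2 + t*(-45*m - 5)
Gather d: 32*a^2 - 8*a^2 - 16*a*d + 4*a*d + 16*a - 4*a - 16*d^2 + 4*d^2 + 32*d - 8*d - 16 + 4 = 24*a^2 + 12*a - 12*d^2 + d*(24 - 12*a) - 12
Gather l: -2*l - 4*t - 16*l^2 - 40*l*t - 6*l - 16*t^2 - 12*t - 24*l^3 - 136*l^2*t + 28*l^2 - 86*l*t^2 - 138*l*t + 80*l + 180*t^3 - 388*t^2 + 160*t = -24*l^3 + l^2*(12 - 136*t) + l*(-86*t^2 - 178*t + 72) + 180*t^3 - 404*t^2 + 144*t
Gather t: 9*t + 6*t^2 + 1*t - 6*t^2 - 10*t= 0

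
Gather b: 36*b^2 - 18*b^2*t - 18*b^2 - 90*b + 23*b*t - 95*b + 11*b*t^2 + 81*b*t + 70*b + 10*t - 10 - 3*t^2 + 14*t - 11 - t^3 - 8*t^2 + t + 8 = b^2*(18 - 18*t) + b*(11*t^2 + 104*t - 115) - t^3 - 11*t^2 + 25*t - 13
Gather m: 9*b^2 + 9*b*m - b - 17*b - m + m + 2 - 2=9*b^2 + 9*b*m - 18*b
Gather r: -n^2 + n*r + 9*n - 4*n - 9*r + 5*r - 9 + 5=-n^2 + 5*n + r*(n - 4) - 4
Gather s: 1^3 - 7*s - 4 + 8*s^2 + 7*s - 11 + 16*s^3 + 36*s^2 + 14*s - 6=16*s^3 + 44*s^2 + 14*s - 20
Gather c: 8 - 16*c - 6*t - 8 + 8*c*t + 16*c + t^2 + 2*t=8*c*t + t^2 - 4*t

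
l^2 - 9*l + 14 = (l - 7)*(l - 2)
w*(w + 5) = w^2 + 5*w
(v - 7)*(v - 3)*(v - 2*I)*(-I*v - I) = -I*v^4 - 2*v^3 + 9*I*v^3 + 18*v^2 - 11*I*v^2 - 22*v - 21*I*v - 42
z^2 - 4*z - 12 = (z - 6)*(z + 2)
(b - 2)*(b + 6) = b^2 + 4*b - 12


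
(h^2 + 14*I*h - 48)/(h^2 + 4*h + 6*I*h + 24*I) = (h + 8*I)/(h + 4)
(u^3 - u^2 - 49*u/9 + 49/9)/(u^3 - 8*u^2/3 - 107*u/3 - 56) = (3*u^2 - 10*u + 7)/(3*(u^2 - 5*u - 24))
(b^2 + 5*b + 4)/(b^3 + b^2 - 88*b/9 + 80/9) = 9*(b + 1)/(9*b^2 - 27*b + 20)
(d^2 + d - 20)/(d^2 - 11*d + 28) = (d + 5)/(d - 7)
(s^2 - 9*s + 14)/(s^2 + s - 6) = (s - 7)/(s + 3)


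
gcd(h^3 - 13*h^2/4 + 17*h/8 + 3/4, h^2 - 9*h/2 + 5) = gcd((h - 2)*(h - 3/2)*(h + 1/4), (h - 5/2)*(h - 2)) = h - 2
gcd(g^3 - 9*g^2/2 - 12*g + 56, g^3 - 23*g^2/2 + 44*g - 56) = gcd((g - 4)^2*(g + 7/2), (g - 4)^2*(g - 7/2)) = g^2 - 8*g + 16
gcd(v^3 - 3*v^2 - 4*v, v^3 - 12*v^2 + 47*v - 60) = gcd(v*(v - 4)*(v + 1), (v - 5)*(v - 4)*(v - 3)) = v - 4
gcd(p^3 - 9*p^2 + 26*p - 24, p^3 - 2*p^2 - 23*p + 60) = p^2 - 7*p + 12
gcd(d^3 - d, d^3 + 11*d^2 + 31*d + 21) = d + 1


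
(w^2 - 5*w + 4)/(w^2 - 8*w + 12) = (w^2 - 5*w + 4)/(w^2 - 8*w + 12)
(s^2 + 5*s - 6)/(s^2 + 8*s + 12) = (s - 1)/(s + 2)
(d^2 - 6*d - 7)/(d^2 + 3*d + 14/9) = 9*(d^2 - 6*d - 7)/(9*d^2 + 27*d + 14)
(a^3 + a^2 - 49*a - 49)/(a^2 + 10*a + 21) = (a^2 - 6*a - 7)/(a + 3)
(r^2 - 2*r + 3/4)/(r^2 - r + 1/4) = (2*r - 3)/(2*r - 1)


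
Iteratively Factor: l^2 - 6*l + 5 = (l - 5)*(l - 1)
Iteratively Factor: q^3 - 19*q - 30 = (q + 3)*(q^2 - 3*q - 10) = (q + 2)*(q + 3)*(q - 5)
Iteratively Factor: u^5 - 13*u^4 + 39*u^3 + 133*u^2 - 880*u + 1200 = (u - 3)*(u^4 - 10*u^3 + 9*u^2 + 160*u - 400) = (u - 5)*(u - 3)*(u^3 - 5*u^2 - 16*u + 80) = (u - 5)^2*(u - 3)*(u^2 - 16) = (u - 5)^2*(u - 4)*(u - 3)*(u + 4)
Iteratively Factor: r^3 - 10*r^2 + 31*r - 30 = (r - 2)*(r^2 - 8*r + 15) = (r - 3)*(r - 2)*(r - 5)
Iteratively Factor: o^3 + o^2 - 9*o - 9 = (o + 1)*(o^2 - 9) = (o - 3)*(o + 1)*(o + 3)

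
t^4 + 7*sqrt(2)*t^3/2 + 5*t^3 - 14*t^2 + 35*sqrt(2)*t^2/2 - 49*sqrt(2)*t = t*(t - 2)*(t + 7)*(t + 7*sqrt(2)/2)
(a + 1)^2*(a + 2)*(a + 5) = a^4 + 9*a^3 + 25*a^2 + 27*a + 10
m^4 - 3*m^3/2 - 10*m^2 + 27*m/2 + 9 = (m - 3)*(m - 2)*(m + 1/2)*(m + 3)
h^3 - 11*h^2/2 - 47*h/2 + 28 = (h - 8)*(h - 1)*(h + 7/2)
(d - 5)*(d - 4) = d^2 - 9*d + 20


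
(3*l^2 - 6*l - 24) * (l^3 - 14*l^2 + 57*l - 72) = 3*l^5 - 48*l^4 + 231*l^3 - 222*l^2 - 936*l + 1728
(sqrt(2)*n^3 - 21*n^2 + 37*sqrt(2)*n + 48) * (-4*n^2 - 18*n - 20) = -4*sqrt(2)*n^5 - 18*sqrt(2)*n^4 + 84*n^4 - 168*sqrt(2)*n^3 + 378*n^3 - 666*sqrt(2)*n^2 + 228*n^2 - 740*sqrt(2)*n - 864*n - 960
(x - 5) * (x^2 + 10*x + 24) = x^3 + 5*x^2 - 26*x - 120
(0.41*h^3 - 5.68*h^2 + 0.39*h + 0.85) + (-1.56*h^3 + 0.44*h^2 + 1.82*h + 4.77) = -1.15*h^3 - 5.24*h^2 + 2.21*h + 5.62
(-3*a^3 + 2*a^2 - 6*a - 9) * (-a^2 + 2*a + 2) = 3*a^5 - 8*a^4 + 4*a^3 + a^2 - 30*a - 18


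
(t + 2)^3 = t^3 + 6*t^2 + 12*t + 8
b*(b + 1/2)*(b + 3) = b^3 + 7*b^2/2 + 3*b/2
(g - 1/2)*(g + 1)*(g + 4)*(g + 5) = g^4 + 19*g^3/2 + 24*g^2 + 11*g/2 - 10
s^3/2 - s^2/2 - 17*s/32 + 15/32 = (s/2 + 1/2)*(s - 5/4)*(s - 3/4)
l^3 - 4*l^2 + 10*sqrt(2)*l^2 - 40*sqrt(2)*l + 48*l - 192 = (l - 4)*(l + 4*sqrt(2))*(l + 6*sqrt(2))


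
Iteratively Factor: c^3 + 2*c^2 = (c)*(c^2 + 2*c) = c*(c + 2)*(c)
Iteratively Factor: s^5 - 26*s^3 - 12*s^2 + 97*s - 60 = (s - 1)*(s^4 + s^3 - 25*s^2 - 37*s + 60) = (s - 1)*(s + 3)*(s^3 - 2*s^2 - 19*s + 20) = (s - 5)*(s - 1)*(s + 3)*(s^2 + 3*s - 4) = (s - 5)*(s - 1)*(s + 3)*(s + 4)*(s - 1)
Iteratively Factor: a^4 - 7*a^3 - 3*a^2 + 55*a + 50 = (a - 5)*(a^3 - 2*a^2 - 13*a - 10) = (a - 5)*(a + 2)*(a^2 - 4*a - 5) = (a - 5)^2*(a + 2)*(a + 1)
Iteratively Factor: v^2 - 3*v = (v - 3)*(v)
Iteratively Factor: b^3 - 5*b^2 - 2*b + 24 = (b + 2)*(b^2 - 7*b + 12) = (b - 4)*(b + 2)*(b - 3)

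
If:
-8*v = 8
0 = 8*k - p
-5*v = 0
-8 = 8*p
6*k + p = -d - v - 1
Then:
No Solution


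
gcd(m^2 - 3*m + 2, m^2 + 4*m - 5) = m - 1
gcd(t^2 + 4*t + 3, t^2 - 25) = 1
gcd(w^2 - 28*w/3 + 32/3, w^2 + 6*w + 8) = 1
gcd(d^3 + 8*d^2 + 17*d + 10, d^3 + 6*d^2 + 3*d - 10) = d^2 + 7*d + 10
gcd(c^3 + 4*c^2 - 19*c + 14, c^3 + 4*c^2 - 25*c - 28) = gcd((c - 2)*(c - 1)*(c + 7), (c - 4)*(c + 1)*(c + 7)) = c + 7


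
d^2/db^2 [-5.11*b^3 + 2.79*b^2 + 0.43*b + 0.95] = 5.58 - 30.66*b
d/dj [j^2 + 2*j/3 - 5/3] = 2*j + 2/3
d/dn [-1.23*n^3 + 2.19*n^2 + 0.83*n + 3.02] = -3.69*n^2 + 4.38*n + 0.83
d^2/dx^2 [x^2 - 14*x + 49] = 2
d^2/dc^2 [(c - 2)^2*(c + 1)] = 6*c - 6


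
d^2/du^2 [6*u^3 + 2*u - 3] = 36*u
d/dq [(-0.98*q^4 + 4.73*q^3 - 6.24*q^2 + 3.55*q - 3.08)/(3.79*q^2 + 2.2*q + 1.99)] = (-7.4284*q^5 + 11.4587*q^4 + 13.0112*q^3 + 1.0556*q^2 - 1.4888*q + 13.8405)/(14.3641*q^4 + 16.676*q^3 + 19.9242*q^2 + 8.756*q + 3.9601)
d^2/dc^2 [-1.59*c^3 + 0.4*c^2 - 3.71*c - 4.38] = 0.8 - 9.54*c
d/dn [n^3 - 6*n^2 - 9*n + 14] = 3*n^2 - 12*n - 9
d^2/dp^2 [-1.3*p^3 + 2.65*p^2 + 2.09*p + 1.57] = 5.3 - 7.8*p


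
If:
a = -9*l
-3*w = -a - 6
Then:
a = 3*w - 6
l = 2/3 - w/3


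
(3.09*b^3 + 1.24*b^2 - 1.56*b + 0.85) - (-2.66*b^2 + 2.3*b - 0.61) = 3.09*b^3 + 3.9*b^2 - 3.86*b + 1.46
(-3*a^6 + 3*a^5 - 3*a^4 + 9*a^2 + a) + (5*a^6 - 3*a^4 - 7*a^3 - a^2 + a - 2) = 2*a^6 + 3*a^5 - 6*a^4 - 7*a^3 + 8*a^2 + 2*a - 2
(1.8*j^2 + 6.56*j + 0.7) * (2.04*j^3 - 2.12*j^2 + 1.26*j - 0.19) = 3.672*j^5 + 9.5664*j^4 - 10.2112*j^3 + 6.4396*j^2 - 0.3644*j - 0.133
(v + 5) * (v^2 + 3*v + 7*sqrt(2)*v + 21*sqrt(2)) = v^3 + 8*v^2 + 7*sqrt(2)*v^2 + 15*v + 56*sqrt(2)*v + 105*sqrt(2)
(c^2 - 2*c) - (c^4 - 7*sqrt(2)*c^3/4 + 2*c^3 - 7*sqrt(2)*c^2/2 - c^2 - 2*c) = -c^4 - 2*c^3 + 7*sqrt(2)*c^3/4 + 2*c^2 + 7*sqrt(2)*c^2/2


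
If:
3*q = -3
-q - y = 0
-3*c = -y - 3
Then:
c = 4/3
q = -1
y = 1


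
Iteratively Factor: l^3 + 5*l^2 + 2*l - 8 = (l - 1)*(l^2 + 6*l + 8) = (l - 1)*(l + 2)*(l + 4)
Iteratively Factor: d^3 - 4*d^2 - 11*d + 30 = (d + 3)*(d^2 - 7*d + 10) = (d - 5)*(d + 3)*(d - 2)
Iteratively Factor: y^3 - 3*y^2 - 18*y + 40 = (y - 5)*(y^2 + 2*y - 8) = (y - 5)*(y + 4)*(y - 2)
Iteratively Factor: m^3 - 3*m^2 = (m - 3)*(m^2) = m*(m - 3)*(m)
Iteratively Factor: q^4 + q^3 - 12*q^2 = (q)*(q^3 + q^2 - 12*q) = q*(q - 3)*(q^2 + 4*q) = q^2*(q - 3)*(q + 4)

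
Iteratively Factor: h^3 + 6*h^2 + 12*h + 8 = (h + 2)*(h^2 + 4*h + 4) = (h + 2)^2*(h + 2)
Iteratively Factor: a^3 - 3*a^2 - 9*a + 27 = (a - 3)*(a^2 - 9) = (a - 3)*(a + 3)*(a - 3)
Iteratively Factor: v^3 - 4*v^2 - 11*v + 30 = (v - 5)*(v^2 + v - 6) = (v - 5)*(v - 2)*(v + 3)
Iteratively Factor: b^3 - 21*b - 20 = (b + 1)*(b^2 - b - 20) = (b - 5)*(b + 1)*(b + 4)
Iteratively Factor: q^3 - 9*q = (q + 3)*(q^2 - 3*q) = q*(q + 3)*(q - 3)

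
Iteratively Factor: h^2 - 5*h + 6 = (h - 3)*(h - 2)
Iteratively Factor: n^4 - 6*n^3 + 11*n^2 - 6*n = (n - 3)*(n^3 - 3*n^2 + 2*n) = n*(n - 3)*(n^2 - 3*n + 2) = n*(n - 3)*(n - 1)*(n - 2)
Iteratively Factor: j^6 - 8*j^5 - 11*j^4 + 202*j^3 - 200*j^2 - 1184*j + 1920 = (j - 4)*(j^5 - 4*j^4 - 27*j^3 + 94*j^2 + 176*j - 480) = (j - 4)^2*(j^4 - 27*j^2 - 14*j + 120) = (j - 4)^2*(j + 4)*(j^3 - 4*j^2 - 11*j + 30) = (j - 5)*(j - 4)^2*(j + 4)*(j^2 + j - 6) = (j - 5)*(j - 4)^2*(j - 2)*(j + 4)*(j + 3)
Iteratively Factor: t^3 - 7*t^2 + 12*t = (t - 4)*(t^2 - 3*t) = (t - 4)*(t - 3)*(t)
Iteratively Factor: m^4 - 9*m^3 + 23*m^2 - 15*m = (m - 1)*(m^3 - 8*m^2 + 15*m) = (m - 3)*(m - 1)*(m^2 - 5*m) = m*(m - 3)*(m - 1)*(m - 5)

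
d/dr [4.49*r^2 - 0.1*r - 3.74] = 8.98*r - 0.1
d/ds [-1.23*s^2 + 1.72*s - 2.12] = 1.72 - 2.46*s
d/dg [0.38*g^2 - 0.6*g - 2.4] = 0.76*g - 0.6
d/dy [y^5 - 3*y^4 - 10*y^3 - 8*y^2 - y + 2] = 5*y^4 - 12*y^3 - 30*y^2 - 16*y - 1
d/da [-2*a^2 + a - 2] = 1 - 4*a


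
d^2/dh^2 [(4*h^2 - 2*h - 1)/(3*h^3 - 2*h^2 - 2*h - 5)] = 6*(12*h^6 - 18*h^5 + 18*h^4 + 144*h^3 - 98*h^2 + h + 42)/(27*h^9 - 54*h^8 - 18*h^7 - 71*h^6 + 192*h^5 + 96*h^4 + 97*h^3 - 210*h^2 - 150*h - 125)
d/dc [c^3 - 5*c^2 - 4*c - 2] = 3*c^2 - 10*c - 4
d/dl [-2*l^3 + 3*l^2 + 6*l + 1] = -6*l^2 + 6*l + 6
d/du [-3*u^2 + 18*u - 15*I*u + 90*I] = -6*u + 18 - 15*I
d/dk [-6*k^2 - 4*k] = -12*k - 4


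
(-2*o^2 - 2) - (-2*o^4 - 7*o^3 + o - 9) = 2*o^4 + 7*o^3 - 2*o^2 - o + 7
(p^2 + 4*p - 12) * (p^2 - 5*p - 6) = p^4 - p^3 - 38*p^2 + 36*p + 72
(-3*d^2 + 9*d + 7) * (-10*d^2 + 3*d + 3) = 30*d^4 - 99*d^3 - 52*d^2 + 48*d + 21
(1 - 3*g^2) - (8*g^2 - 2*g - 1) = -11*g^2 + 2*g + 2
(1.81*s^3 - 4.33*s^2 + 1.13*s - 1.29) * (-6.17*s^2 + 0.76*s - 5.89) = -11.1677*s^5 + 28.0917*s^4 - 20.9238*s^3 + 34.3218*s^2 - 7.6361*s + 7.5981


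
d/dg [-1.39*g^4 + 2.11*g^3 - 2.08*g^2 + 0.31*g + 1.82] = -5.56*g^3 + 6.33*g^2 - 4.16*g + 0.31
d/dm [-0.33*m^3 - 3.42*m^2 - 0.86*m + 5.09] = -0.99*m^2 - 6.84*m - 0.86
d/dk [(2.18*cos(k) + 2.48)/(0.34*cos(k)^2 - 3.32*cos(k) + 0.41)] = (0.7412*cos(k)^2 + 1.6864*cos(k) - 9.1274)*sin(k)/(0.1156*cos(k)^4 - 2.2576*cos(k)^3 + 11.3012*cos(k)^2 - 2.7224*cos(k) + 0.1681)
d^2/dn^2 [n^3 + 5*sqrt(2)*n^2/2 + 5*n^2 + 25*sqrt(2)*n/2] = 6*n + 5*sqrt(2) + 10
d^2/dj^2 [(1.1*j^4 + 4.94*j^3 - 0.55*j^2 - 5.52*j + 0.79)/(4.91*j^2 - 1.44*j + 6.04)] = (53.03782*j^6 - 46.6646399999997*j^5 + 209.418*j^4 - 699.526688*j^3 + 435.89877*j^2 + 2030.020896*j - 179.732088)/(118.370771*j^6 - 104.146992*j^5 + 467.3829*j^4 - 259.21728*j^3 + 574.9476*j^2 - 157.600512*j + 220.348864)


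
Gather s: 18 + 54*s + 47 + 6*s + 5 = 60*s + 70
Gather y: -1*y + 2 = 2 - y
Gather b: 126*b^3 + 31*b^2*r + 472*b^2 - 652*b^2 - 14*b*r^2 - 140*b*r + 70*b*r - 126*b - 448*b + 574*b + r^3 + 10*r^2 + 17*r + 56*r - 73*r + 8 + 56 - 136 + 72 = 126*b^3 + b^2*(31*r - 180) + b*(-14*r^2 - 70*r) + r^3 + 10*r^2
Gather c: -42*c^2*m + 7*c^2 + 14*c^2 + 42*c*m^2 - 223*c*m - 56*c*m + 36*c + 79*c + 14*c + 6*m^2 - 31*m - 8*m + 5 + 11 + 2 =c^2*(21 - 42*m) + c*(42*m^2 - 279*m + 129) + 6*m^2 - 39*m + 18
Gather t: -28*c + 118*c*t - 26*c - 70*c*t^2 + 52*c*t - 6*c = -70*c*t^2 + 170*c*t - 60*c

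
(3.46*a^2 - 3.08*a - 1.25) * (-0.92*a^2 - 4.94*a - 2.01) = -3.1832*a^4 - 14.2588*a^3 + 9.4106*a^2 + 12.3658*a + 2.5125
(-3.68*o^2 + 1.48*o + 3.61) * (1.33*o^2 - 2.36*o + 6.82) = -4.8944*o^4 + 10.6532*o^3 - 23.7891*o^2 + 1.574*o + 24.6202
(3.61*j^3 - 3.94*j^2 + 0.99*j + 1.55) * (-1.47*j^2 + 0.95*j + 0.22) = -5.3067*j^5 + 9.2213*j^4 - 4.4041*j^3 - 2.2048*j^2 + 1.6903*j + 0.341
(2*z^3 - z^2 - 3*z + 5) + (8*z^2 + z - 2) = 2*z^3 + 7*z^2 - 2*z + 3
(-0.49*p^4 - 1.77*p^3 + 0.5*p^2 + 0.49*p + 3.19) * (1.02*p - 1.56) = -0.4998*p^5 - 1.041*p^4 + 3.2712*p^3 - 0.2802*p^2 + 2.4894*p - 4.9764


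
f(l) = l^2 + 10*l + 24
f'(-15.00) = -20.00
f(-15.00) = 99.00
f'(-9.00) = -8.00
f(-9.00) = 15.00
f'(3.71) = 17.42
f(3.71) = 74.86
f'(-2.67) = 4.66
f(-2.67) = 4.43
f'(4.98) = 19.96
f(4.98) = 98.60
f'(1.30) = 12.60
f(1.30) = 38.69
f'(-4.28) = 1.44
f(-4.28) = -0.48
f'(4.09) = 18.18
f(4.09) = 81.63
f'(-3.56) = 2.88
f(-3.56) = 1.07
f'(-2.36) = 5.28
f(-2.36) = 5.97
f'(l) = 2*l + 10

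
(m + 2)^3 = m^3 + 6*m^2 + 12*m + 8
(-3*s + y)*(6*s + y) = -18*s^2 + 3*s*y + y^2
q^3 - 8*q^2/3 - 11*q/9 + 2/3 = (q - 3)*(q - 1/3)*(q + 2/3)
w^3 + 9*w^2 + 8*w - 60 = (w - 2)*(w + 5)*(w + 6)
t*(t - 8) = t^2 - 8*t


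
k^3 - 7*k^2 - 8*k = k*(k - 8)*(k + 1)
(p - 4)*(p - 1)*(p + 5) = p^3 - 21*p + 20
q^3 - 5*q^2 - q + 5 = (q - 5)*(q - 1)*(q + 1)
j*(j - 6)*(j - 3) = j^3 - 9*j^2 + 18*j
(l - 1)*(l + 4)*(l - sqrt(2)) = l^3 - sqrt(2)*l^2 + 3*l^2 - 3*sqrt(2)*l - 4*l + 4*sqrt(2)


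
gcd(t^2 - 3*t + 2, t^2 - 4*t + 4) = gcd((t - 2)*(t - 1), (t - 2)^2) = t - 2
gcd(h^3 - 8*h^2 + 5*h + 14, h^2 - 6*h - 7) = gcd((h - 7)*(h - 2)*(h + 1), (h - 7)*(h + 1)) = h^2 - 6*h - 7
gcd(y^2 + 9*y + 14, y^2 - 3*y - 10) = y + 2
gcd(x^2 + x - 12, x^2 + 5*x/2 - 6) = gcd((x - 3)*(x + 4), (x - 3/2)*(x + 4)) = x + 4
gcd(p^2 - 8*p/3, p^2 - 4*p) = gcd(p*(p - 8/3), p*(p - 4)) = p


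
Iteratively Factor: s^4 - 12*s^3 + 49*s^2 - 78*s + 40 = (s - 5)*(s^3 - 7*s^2 + 14*s - 8) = (s - 5)*(s - 2)*(s^2 - 5*s + 4) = (s - 5)*(s - 4)*(s - 2)*(s - 1)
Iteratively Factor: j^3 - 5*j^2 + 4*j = (j - 4)*(j^2 - j) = j*(j - 4)*(j - 1)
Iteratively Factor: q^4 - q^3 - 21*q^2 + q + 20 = (q + 4)*(q^3 - 5*q^2 - q + 5) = (q + 1)*(q + 4)*(q^2 - 6*q + 5) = (q - 5)*(q + 1)*(q + 4)*(q - 1)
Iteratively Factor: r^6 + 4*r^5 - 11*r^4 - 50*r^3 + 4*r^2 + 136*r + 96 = (r - 2)*(r^5 + 6*r^4 + r^3 - 48*r^2 - 92*r - 48) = (r - 2)*(r + 2)*(r^4 + 4*r^3 - 7*r^2 - 34*r - 24) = (r - 2)*(r + 2)*(r + 4)*(r^3 - 7*r - 6) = (r - 2)*(r + 2)^2*(r + 4)*(r^2 - 2*r - 3) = (r - 2)*(r + 1)*(r + 2)^2*(r + 4)*(r - 3)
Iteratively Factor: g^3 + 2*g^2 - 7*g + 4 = (g + 4)*(g^2 - 2*g + 1) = (g - 1)*(g + 4)*(g - 1)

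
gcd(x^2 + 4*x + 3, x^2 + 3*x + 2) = x + 1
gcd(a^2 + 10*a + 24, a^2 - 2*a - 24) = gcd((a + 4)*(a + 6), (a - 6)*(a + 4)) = a + 4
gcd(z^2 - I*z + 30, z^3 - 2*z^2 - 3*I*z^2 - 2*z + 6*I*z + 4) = 1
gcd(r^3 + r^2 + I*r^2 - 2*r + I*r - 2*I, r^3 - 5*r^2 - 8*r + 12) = r^2 + r - 2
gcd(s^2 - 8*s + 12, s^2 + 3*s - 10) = s - 2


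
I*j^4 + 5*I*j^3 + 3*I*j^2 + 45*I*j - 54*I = (j + 6)*(j - 3*I)*(j + 3*I)*(I*j - I)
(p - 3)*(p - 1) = p^2 - 4*p + 3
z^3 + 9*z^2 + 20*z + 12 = (z + 1)*(z + 2)*(z + 6)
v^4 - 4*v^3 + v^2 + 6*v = v*(v - 3)*(v - 2)*(v + 1)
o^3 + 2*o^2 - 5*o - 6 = (o - 2)*(o + 1)*(o + 3)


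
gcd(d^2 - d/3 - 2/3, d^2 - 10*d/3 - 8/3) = d + 2/3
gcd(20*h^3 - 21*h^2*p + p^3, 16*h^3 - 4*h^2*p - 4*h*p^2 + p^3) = -4*h + p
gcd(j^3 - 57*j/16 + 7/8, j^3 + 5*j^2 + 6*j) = j + 2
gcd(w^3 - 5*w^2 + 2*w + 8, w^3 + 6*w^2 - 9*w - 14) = w^2 - w - 2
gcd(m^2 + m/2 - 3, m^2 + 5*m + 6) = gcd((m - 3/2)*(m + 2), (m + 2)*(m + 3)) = m + 2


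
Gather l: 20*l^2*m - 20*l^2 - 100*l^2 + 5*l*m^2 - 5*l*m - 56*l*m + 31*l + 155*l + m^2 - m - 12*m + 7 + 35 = l^2*(20*m - 120) + l*(5*m^2 - 61*m + 186) + m^2 - 13*m + 42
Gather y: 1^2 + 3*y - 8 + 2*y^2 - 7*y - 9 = 2*y^2 - 4*y - 16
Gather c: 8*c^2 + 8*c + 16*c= 8*c^2 + 24*c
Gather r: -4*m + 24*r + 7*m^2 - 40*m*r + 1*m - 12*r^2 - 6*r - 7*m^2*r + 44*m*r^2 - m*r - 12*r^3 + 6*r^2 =7*m^2 - 3*m - 12*r^3 + r^2*(44*m - 6) + r*(-7*m^2 - 41*m + 18)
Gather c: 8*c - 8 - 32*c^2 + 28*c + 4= -32*c^2 + 36*c - 4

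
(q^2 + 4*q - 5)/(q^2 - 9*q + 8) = (q + 5)/(q - 8)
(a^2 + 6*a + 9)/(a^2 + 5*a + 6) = (a + 3)/(a + 2)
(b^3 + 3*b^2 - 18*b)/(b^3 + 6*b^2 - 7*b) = (b^2 + 3*b - 18)/(b^2 + 6*b - 7)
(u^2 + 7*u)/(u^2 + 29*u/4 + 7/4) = 4*u/(4*u + 1)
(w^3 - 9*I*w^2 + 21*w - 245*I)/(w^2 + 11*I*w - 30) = (w^2 - 14*I*w - 49)/(w + 6*I)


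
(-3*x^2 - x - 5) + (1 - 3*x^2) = -6*x^2 - x - 4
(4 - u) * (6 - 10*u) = 10*u^2 - 46*u + 24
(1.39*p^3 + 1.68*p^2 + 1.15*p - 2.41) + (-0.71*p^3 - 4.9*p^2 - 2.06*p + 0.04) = 0.68*p^3 - 3.22*p^2 - 0.91*p - 2.37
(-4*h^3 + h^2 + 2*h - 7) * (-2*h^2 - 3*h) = 8*h^5 + 10*h^4 - 7*h^3 + 8*h^2 + 21*h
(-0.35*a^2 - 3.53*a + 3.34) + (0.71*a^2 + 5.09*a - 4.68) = 0.36*a^2 + 1.56*a - 1.34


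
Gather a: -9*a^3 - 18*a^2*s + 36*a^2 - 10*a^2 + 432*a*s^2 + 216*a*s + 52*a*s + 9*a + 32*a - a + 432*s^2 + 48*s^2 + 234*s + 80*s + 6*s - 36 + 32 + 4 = -9*a^3 + a^2*(26 - 18*s) + a*(432*s^2 + 268*s + 40) + 480*s^2 + 320*s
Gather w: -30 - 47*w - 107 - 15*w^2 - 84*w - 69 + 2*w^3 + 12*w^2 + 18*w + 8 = 2*w^3 - 3*w^2 - 113*w - 198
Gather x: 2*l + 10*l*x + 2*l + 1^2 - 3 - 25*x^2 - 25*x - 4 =4*l - 25*x^2 + x*(10*l - 25) - 6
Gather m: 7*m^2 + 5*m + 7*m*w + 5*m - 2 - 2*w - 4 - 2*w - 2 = 7*m^2 + m*(7*w + 10) - 4*w - 8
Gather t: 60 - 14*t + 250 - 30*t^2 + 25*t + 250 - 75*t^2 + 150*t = -105*t^2 + 161*t + 560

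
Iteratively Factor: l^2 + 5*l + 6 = (l + 2)*(l + 3)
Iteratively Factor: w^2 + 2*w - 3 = (w - 1)*(w + 3)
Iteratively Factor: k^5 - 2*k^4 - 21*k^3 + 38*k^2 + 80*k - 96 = (k - 4)*(k^4 + 2*k^3 - 13*k^2 - 14*k + 24) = (k - 4)*(k - 3)*(k^3 + 5*k^2 + 2*k - 8) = (k - 4)*(k - 3)*(k + 4)*(k^2 + k - 2) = (k - 4)*(k - 3)*(k + 2)*(k + 4)*(k - 1)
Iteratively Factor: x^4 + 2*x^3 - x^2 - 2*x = (x - 1)*(x^3 + 3*x^2 + 2*x) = (x - 1)*(x + 1)*(x^2 + 2*x) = (x - 1)*(x + 1)*(x + 2)*(x)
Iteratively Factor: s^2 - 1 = (s - 1)*(s + 1)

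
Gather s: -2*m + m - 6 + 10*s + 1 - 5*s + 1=-m + 5*s - 4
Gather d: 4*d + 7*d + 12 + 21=11*d + 33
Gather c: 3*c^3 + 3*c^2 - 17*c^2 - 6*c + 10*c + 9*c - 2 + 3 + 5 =3*c^3 - 14*c^2 + 13*c + 6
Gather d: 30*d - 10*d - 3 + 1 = 20*d - 2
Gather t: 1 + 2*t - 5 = 2*t - 4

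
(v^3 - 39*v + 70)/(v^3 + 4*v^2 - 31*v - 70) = (v - 2)/(v + 2)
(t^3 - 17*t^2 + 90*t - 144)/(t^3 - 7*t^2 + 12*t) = (t^2 - 14*t + 48)/(t*(t - 4))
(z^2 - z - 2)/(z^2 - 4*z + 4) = (z + 1)/(z - 2)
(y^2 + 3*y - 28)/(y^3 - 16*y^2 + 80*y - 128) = (y + 7)/(y^2 - 12*y + 32)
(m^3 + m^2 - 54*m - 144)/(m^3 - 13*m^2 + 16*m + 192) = (m + 6)/(m - 8)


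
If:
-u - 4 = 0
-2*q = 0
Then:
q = 0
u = -4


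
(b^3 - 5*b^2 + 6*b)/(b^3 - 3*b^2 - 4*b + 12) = b/(b + 2)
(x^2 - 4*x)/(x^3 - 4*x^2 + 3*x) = (x - 4)/(x^2 - 4*x + 3)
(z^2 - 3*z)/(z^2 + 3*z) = (z - 3)/(z + 3)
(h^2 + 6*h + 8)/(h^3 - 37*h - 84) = (h + 2)/(h^2 - 4*h - 21)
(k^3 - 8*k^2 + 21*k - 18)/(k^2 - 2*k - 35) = (-k^3 + 8*k^2 - 21*k + 18)/(-k^2 + 2*k + 35)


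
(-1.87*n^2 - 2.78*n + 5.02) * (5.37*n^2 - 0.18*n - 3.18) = -10.0419*n^4 - 14.592*n^3 + 33.4044*n^2 + 7.9368*n - 15.9636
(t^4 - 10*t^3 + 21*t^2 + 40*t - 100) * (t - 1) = t^5 - 11*t^4 + 31*t^3 + 19*t^2 - 140*t + 100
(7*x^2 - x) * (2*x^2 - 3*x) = 14*x^4 - 23*x^3 + 3*x^2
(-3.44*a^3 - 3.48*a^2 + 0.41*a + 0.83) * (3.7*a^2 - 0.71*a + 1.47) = -12.728*a^5 - 10.4336*a^4 - 1.069*a^3 - 2.3357*a^2 + 0.0134*a + 1.2201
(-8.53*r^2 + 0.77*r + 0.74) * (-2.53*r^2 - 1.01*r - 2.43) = 21.5809*r^4 + 6.6672*r^3 + 18.078*r^2 - 2.6185*r - 1.7982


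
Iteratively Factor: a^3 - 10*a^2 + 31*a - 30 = (a - 2)*(a^2 - 8*a + 15) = (a - 3)*(a - 2)*(a - 5)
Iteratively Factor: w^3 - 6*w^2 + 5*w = (w - 5)*(w^2 - w) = (w - 5)*(w - 1)*(w)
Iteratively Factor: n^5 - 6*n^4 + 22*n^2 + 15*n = (n)*(n^4 - 6*n^3 + 22*n + 15) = n*(n - 5)*(n^3 - n^2 - 5*n - 3) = n*(n - 5)*(n - 3)*(n^2 + 2*n + 1) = n*(n - 5)*(n - 3)*(n + 1)*(n + 1)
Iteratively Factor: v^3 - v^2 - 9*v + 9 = (v - 1)*(v^2 - 9) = (v - 1)*(v + 3)*(v - 3)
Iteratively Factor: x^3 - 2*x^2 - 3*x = (x)*(x^2 - 2*x - 3) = x*(x + 1)*(x - 3)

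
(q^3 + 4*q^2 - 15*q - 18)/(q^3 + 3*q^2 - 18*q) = (q + 1)/q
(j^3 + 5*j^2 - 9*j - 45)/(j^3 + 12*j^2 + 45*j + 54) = (j^2 + 2*j - 15)/(j^2 + 9*j + 18)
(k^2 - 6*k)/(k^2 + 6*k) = (k - 6)/(k + 6)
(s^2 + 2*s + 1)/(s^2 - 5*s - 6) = (s + 1)/(s - 6)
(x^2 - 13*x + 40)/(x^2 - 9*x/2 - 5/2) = 2*(x - 8)/(2*x + 1)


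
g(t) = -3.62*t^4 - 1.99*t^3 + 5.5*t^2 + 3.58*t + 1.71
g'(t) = -14.48*t^3 - 5.97*t^2 + 11.0*t + 3.58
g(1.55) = -7.83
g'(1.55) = -47.63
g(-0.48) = 1.29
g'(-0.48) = -1.47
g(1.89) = -31.50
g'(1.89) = -94.71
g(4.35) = -1338.63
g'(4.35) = -1253.43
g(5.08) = -2509.86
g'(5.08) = -1992.88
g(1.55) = -7.83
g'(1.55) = -47.63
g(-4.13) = -832.27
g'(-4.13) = 876.36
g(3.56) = -587.07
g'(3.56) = -686.23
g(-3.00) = -199.02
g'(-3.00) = 307.81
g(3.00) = -285.00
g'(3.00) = -408.11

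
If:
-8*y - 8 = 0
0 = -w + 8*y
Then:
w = -8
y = -1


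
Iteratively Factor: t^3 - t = (t)*(t^2 - 1) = t*(t - 1)*(t + 1)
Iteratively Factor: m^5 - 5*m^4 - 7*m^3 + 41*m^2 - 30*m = (m)*(m^4 - 5*m^3 - 7*m^2 + 41*m - 30) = m*(m - 5)*(m^3 - 7*m + 6) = m*(m - 5)*(m + 3)*(m^2 - 3*m + 2) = m*(m - 5)*(m - 2)*(m + 3)*(m - 1)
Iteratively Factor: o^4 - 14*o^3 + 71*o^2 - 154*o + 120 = (o - 4)*(o^3 - 10*o^2 + 31*o - 30) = (o - 4)*(o - 2)*(o^2 - 8*o + 15) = (o - 4)*(o - 3)*(o - 2)*(o - 5)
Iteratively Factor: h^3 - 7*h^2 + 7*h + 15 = (h - 3)*(h^2 - 4*h - 5) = (h - 3)*(h + 1)*(h - 5)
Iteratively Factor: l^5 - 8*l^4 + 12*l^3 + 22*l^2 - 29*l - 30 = (l - 2)*(l^4 - 6*l^3 + 22*l + 15) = (l - 2)*(l + 1)*(l^3 - 7*l^2 + 7*l + 15) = (l - 5)*(l - 2)*(l + 1)*(l^2 - 2*l - 3) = (l - 5)*(l - 2)*(l + 1)^2*(l - 3)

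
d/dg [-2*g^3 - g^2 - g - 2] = -6*g^2 - 2*g - 1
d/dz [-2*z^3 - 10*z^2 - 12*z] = -6*z^2 - 20*z - 12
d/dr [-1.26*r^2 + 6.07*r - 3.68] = 6.07 - 2.52*r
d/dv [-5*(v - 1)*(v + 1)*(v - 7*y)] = -15*v^2 + 70*v*y + 5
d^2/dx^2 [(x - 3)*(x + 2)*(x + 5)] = 6*x + 8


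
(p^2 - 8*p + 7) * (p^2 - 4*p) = p^4 - 12*p^3 + 39*p^2 - 28*p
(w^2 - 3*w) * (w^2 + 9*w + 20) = w^4 + 6*w^3 - 7*w^2 - 60*w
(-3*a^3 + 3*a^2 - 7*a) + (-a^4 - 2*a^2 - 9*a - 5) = -a^4 - 3*a^3 + a^2 - 16*a - 5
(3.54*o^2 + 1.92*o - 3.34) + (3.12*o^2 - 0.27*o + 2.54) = 6.66*o^2 + 1.65*o - 0.8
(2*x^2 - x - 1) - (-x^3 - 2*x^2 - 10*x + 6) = x^3 + 4*x^2 + 9*x - 7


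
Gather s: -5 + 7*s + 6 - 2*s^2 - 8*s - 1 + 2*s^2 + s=0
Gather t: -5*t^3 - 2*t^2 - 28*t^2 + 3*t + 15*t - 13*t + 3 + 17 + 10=-5*t^3 - 30*t^2 + 5*t + 30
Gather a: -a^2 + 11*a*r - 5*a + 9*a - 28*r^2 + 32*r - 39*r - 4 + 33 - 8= -a^2 + a*(11*r + 4) - 28*r^2 - 7*r + 21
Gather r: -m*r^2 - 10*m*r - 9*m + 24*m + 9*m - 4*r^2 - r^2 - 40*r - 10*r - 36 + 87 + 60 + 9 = 24*m + r^2*(-m - 5) + r*(-10*m - 50) + 120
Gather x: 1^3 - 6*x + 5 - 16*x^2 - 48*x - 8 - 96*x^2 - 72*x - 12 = -112*x^2 - 126*x - 14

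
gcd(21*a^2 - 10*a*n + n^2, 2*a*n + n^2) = 1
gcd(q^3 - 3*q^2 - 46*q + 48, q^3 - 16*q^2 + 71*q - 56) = q^2 - 9*q + 8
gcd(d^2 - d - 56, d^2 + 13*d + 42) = d + 7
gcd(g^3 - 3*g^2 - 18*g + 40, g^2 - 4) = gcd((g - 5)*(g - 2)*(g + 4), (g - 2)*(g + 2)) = g - 2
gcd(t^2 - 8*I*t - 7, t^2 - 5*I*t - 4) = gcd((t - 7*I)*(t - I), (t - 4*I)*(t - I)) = t - I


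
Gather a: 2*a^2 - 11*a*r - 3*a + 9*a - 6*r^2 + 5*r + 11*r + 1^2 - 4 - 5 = 2*a^2 + a*(6 - 11*r) - 6*r^2 + 16*r - 8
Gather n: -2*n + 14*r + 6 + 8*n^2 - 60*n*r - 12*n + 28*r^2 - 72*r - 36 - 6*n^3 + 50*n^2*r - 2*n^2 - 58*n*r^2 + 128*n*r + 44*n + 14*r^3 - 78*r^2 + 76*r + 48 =-6*n^3 + n^2*(50*r + 6) + n*(-58*r^2 + 68*r + 30) + 14*r^3 - 50*r^2 + 18*r + 18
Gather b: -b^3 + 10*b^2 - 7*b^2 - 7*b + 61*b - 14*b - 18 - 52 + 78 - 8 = -b^3 + 3*b^2 + 40*b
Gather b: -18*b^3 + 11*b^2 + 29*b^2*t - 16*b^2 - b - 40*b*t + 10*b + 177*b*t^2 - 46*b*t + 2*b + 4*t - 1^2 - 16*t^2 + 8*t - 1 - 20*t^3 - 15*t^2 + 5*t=-18*b^3 + b^2*(29*t - 5) + b*(177*t^2 - 86*t + 11) - 20*t^3 - 31*t^2 + 17*t - 2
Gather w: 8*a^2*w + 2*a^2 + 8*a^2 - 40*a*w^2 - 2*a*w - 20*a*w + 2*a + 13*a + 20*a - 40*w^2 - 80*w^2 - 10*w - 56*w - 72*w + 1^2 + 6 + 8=10*a^2 + 35*a + w^2*(-40*a - 120) + w*(8*a^2 - 22*a - 138) + 15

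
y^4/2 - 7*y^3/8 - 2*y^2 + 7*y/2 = y*(y/2 + 1)*(y - 2)*(y - 7/4)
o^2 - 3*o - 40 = (o - 8)*(o + 5)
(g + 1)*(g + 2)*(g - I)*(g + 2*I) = g^4 + 3*g^3 + I*g^3 + 4*g^2 + 3*I*g^2 + 6*g + 2*I*g + 4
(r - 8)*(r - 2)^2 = r^3 - 12*r^2 + 36*r - 32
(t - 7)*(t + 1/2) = t^2 - 13*t/2 - 7/2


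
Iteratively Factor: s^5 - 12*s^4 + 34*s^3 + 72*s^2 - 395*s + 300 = (s - 1)*(s^4 - 11*s^3 + 23*s^2 + 95*s - 300) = (s - 4)*(s - 1)*(s^3 - 7*s^2 - 5*s + 75) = (s - 5)*(s - 4)*(s - 1)*(s^2 - 2*s - 15) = (s - 5)*(s - 4)*(s - 1)*(s + 3)*(s - 5)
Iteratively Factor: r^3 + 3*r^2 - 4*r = (r - 1)*(r^2 + 4*r) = r*(r - 1)*(r + 4)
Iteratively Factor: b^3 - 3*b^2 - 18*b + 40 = (b - 2)*(b^2 - b - 20) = (b - 2)*(b + 4)*(b - 5)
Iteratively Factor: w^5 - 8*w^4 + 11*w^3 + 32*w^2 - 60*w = (w)*(w^4 - 8*w^3 + 11*w^2 + 32*w - 60) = w*(w - 5)*(w^3 - 3*w^2 - 4*w + 12) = w*(w - 5)*(w - 3)*(w^2 - 4) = w*(w - 5)*(w - 3)*(w - 2)*(w + 2)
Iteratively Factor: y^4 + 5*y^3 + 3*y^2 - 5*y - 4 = (y - 1)*(y^3 + 6*y^2 + 9*y + 4) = (y - 1)*(y + 4)*(y^2 + 2*y + 1) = (y - 1)*(y + 1)*(y + 4)*(y + 1)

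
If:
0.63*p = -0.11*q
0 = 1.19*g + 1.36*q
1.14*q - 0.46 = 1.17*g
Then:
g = -0.21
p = -0.03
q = 0.19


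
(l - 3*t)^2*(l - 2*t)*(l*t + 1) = l^4*t - 8*l^3*t^2 + l^3 + 21*l^2*t^3 - 8*l^2*t - 18*l*t^4 + 21*l*t^2 - 18*t^3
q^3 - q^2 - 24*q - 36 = (q - 6)*(q + 2)*(q + 3)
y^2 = y^2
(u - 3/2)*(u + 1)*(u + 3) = u^3 + 5*u^2/2 - 3*u - 9/2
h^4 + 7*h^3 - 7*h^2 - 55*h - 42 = (h - 3)*(h + 1)*(h + 2)*(h + 7)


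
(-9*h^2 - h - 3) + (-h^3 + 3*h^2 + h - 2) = -h^3 - 6*h^2 - 5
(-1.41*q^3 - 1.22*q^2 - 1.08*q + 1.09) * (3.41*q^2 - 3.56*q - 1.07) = -4.8081*q^5 + 0.8594*q^4 + 2.1691*q^3 + 8.8671*q^2 - 2.7248*q - 1.1663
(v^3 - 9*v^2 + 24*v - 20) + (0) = v^3 - 9*v^2 + 24*v - 20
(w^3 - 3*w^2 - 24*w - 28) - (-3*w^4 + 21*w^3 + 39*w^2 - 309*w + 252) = 3*w^4 - 20*w^3 - 42*w^2 + 285*w - 280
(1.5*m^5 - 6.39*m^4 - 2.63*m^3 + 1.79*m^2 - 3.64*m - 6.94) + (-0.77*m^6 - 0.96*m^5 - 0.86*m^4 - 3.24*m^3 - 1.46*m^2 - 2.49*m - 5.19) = -0.77*m^6 + 0.54*m^5 - 7.25*m^4 - 5.87*m^3 + 0.33*m^2 - 6.13*m - 12.13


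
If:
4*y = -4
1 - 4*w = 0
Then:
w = 1/4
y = -1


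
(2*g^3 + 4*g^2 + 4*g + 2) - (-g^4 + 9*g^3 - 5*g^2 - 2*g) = g^4 - 7*g^3 + 9*g^2 + 6*g + 2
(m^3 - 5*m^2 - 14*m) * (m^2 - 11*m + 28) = m^5 - 16*m^4 + 69*m^3 + 14*m^2 - 392*m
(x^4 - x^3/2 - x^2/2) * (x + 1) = x^5 + x^4/2 - x^3 - x^2/2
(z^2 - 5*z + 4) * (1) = z^2 - 5*z + 4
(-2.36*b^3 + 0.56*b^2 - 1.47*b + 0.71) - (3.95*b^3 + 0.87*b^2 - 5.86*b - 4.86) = -6.31*b^3 - 0.31*b^2 + 4.39*b + 5.57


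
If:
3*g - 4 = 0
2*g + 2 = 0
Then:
No Solution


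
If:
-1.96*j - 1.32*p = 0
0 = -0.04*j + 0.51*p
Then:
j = 0.00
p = 0.00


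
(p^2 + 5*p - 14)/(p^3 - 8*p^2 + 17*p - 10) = (p + 7)/(p^2 - 6*p + 5)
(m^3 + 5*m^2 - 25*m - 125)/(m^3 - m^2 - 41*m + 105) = (m^2 + 10*m + 25)/(m^2 + 4*m - 21)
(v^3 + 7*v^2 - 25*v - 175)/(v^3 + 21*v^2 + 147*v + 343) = (v^2 - 25)/(v^2 + 14*v + 49)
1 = 1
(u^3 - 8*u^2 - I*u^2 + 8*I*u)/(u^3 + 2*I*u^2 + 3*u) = (u - 8)/(u + 3*I)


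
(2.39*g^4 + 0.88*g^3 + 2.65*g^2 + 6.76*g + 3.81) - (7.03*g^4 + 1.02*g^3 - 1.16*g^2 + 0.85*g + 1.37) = -4.64*g^4 - 0.14*g^3 + 3.81*g^2 + 5.91*g + 2.44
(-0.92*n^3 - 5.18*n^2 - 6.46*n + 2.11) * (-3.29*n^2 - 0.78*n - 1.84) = 3.0268*n^5 + 17.7598*n^4 + 26.9866*n^3 + 7.6281*n^2 + 10.2406*n - 3.8824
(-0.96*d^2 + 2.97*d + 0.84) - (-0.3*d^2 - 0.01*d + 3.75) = -0.66*d^2 + 2.98*d - 2.91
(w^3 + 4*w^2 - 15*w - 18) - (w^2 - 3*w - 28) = w^3 + 3*w^2 - 12*w + 10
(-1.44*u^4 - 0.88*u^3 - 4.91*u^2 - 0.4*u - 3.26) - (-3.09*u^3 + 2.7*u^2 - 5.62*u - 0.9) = -1.44*u^4 + 2.21*u^3 - 7.61*u^2 + 5.22*u - 2.36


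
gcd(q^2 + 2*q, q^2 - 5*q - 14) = q + 2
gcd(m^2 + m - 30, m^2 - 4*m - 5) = m - 5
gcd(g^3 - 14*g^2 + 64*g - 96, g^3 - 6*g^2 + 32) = g^2 - 8*g + 16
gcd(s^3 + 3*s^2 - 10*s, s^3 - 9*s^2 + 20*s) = s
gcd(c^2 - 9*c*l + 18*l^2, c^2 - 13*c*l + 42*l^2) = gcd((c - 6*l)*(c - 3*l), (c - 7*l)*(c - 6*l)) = c - 6*l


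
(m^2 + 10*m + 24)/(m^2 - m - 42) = (m + 4)/(m - 7)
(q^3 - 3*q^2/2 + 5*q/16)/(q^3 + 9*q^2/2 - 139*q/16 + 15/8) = q/(q + 6)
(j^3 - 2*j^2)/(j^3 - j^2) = (j - 2)/(j - 1)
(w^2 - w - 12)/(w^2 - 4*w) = (w + 3)/w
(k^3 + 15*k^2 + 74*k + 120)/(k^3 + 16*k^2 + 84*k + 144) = (k + 5)/(k + 6)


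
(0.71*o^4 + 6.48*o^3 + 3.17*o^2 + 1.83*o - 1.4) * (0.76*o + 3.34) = 0.5396*o^5 + 7.2962*o^4 + 24.0524*o^3 + 11.9786*o^2 + 5.0482*o - 4.676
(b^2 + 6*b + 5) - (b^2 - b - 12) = 7*b + 17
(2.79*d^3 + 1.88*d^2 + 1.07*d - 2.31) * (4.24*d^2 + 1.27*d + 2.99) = 11.8296*d^5 + 11.5145*d^4 + 15.2665*d^3 - 2.8143*d^2 + 0.265600000000001*d - 6.9069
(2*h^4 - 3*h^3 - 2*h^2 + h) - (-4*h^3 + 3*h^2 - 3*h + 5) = 2*h^4 + h^3 - 5*h^2 + 4*h - 5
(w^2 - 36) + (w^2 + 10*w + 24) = 2*w^2 + 10*w - 12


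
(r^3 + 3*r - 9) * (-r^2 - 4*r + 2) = -r^5 - 4*r^4 - r^3 - 3*r^2 + 42*r - 18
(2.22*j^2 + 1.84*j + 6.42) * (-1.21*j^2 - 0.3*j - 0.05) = -2.6862*j^4 - 2.8924*j^3 - 8.4312*j^2 - 2.018*j - 0.321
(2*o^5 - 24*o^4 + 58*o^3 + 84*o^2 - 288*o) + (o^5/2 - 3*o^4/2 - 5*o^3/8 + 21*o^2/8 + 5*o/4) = 5*o^5/2 - 51*o^4/2 + 459*o^3/8 + 693*o^2/8 - 1147*o/4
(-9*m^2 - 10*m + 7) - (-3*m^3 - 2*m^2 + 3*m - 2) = 3*m^3 - 7*m^2 - 13*m + 9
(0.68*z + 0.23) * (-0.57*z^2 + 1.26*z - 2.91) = -0.3876*z^3 + 0.7257*z^2 - 1.689*z - 0.6693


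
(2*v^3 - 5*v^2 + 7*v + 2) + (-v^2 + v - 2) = 2*v^3 - 6*v^2 + 8*v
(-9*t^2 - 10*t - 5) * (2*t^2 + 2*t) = -18*t^4 - 38*t^3 - 30*t^2 - 10*t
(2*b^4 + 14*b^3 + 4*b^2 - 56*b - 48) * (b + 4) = 2*b^5 + 22*b^4 + 60*b^3 - 40*b^2 - 272*b - 192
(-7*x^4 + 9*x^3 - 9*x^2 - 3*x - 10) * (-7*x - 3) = 49*x^5 - 42*x^4 + 36*x^3 + 48*x^2 + 79*x + 30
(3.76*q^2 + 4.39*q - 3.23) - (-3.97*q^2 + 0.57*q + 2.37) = 7.73*q^2 + 3.82*q - 5.6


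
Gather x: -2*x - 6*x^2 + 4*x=-6*x^2 + 2*x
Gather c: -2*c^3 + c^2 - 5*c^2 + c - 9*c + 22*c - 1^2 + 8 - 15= -2*c^3 - 4*c^2 + 14*c - 8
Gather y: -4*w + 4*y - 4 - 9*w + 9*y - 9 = -13*w + 13*y - 13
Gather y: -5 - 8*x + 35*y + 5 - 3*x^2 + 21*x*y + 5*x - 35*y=-3*x^2 + 21*x*y - 3*x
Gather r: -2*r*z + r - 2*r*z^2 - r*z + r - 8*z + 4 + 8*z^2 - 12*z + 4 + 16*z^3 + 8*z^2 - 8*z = r*(-2*z^2 - 3*z + 2) + 16*z^3 + 16*z^2 - 28*z + 8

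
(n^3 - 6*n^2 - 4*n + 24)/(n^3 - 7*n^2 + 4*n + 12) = (n + 2)/(n + 1)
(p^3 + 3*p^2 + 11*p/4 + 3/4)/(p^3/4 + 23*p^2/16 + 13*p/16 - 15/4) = 4*(4*p^3 + 12*p^2 + 11*p + 3)/(4*p^3 + 23*p^2 + 13*p - 60)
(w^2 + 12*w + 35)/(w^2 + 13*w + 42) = (w + 5)/(w + 6)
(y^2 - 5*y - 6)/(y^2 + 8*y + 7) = (y - 6)/(y + 7)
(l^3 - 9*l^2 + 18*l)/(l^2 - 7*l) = (l^2 - 9*l + 18)/(l - 7)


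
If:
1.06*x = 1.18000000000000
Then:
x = 1.11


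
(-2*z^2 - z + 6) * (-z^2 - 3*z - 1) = 2*z^4 + 7*z^3 - z^2 - 17*z - 6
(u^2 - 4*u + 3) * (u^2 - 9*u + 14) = u^4 - 13*u^3 + 53*u^2 - 83*u + 42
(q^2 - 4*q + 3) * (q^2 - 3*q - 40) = q^4 - 7*q^3 - 25*q^2 + 151*q - 120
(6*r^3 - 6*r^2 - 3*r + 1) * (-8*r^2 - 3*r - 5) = -48*r^5 + 30*r^4 + 12*r^3 + 31*r^2 + 12*r - 5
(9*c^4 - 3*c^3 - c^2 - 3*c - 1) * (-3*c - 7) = -27*c^5 - 54*c^4 + 24*c^3 + 16*c^2 + 24*c + 7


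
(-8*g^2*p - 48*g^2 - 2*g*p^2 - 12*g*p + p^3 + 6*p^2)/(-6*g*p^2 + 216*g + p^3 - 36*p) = (-8*g^2 - 2*g*p + p^2)/(-6*g*p + 36*g + p^2 - 6*p)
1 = 1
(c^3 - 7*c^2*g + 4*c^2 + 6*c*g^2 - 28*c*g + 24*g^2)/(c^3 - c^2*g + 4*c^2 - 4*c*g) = (c - 6*g)/c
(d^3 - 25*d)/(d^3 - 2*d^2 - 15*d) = (d + 5)/(d + 3)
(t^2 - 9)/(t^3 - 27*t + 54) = (t + 3)/(t^2 + 3*t - 18)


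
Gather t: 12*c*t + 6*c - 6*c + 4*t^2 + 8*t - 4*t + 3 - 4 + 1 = 4*t^2 + t*(12*c + 4)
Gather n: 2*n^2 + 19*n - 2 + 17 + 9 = 2*n^2 + 19*n + 24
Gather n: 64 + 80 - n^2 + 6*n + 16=-n^2 + 6*n + 160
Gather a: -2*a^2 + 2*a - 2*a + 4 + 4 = 8 - 2*a^2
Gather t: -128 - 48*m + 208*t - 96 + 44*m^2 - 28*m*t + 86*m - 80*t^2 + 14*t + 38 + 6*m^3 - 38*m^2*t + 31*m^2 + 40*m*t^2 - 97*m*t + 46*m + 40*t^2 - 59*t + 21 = 6*m^3 + 75*m^2 + 84*m + t^2*(40*m - 40) + t*(-38*m^2 - 125*m + 163) - 165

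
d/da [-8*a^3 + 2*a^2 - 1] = 4*a*(1 - 6*a)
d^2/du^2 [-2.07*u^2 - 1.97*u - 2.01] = -4.14000000000000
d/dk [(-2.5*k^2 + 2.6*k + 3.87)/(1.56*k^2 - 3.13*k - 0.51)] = (3.769*k^2 - 9.5244*k + 10.7871)/(2.4336*k^4 - 9.7656*k^3 + 8.2057*k^2 + 3.1926*k + 0.2601)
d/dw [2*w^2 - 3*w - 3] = 4*w - 3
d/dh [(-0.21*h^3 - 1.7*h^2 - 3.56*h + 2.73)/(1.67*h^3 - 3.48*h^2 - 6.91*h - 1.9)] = (-2.22044604925031e-16*h^5 + 3.5698*h^4 + 14.7926*h^3 - 13.1221*h^2 + 25.4608*h + 25.6283)/(2.7889*h^6 - 11.6232*h^5 - 10.969*h^4 + 41.7476*h^3 + 60.9721*h^2 + 26.258*h + 3.61)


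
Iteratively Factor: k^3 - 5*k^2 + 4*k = (k)*(k^2 - 5*k + 4) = k*(k - 4)*(k - 1)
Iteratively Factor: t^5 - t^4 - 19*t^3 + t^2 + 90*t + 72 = (t + 2)*(t^4 - 3*t^3 - 13*t^2 + 27*t + 36) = (t + 2)*(t + 3)*(t^3 - 6*t^2 + 5*t + 12) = (t - 4)*(t + 2)*(t + 3)*(t^2 - 2*t - 3) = (t - 4)*(t - 3)*(t + 2)*(t + 3)*(t + 1)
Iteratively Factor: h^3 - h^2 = (h - 1)*(h^2) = h*(h - 1)*(h)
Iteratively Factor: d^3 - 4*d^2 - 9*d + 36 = (d - 3)*(d^2 - d - 12) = (d - 3)*(d + 3)*(d - 4)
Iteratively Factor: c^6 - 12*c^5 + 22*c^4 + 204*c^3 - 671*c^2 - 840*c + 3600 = (c - 4)*(c^5 - 8*c^4 - 10*c^3 + 164*c^2 - 15*c - 900) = (c - 4)*(c + 3)*(c^4 - 11*c^3 + 23*c^2 + 95*c - 300) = (c - 5)*(c - 4)*(c + 3)*(c^3 - 6*c^2 - 7*c + 60) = (c - 5)^2*(c - 4)*(c + 3)*(c^2 - c - 12) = (c - 5)^2*(c - 4)*(c + 3)^2*(c - 4)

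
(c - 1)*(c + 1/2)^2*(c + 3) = c^4 + 3*c^3 - 3*c^2/4 - 5*c/2 - 3/4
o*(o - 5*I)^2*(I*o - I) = I*o^4 + 10*o^3 - I*o^3 - 10*o^2 - 25*I*o^2 + 25*I*o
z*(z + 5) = z^2 + 5*z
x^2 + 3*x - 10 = (x - 2)*(x + 5)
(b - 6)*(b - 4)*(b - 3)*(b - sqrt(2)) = b^4 - 13*b^3 - sqrt(2)*b^3 + 13*sqrt(2)*b^2 + 54*b^2 - 54*sqrt(2)*b - 72*b + 72*sqrt(2)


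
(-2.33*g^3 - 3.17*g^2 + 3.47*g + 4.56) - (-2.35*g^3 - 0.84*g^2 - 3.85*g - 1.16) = 0.02*g^3 - 2.33*g^2 + 7.32*g + 5.72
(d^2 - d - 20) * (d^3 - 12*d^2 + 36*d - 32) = d^5 - 13*d^4 + 28*d^3 + 172*d^2 - 688*d + 640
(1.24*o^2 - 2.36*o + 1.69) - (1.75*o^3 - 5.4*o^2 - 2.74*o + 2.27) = -1.75*o^3 + 6.64*o^2 + 0.38*o - 0.58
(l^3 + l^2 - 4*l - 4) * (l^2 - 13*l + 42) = l^5 - 12*l^4 + 25*l^3 + 90*l^2 - 116*l - 168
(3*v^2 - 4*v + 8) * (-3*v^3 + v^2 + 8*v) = -9*v^5 + 15*v^4 - 4*v^3 - 24*v^2 + 64*v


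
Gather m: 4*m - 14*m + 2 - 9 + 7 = -10*m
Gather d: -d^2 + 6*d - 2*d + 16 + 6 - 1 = -d^2 + 4*d + 21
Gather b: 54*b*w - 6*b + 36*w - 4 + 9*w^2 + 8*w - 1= b*(54*w - 6) + 9*w^2 + 44*w - 5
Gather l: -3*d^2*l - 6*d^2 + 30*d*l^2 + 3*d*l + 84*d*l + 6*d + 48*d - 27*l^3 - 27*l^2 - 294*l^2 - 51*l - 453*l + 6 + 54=-6*d^2 + 54*d - 27*l^3 + l^2*(30*d - 321) + l*(-3*d^2 + 87*d - 504) + 60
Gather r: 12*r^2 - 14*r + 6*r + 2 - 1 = 12*r^2 - 8*r + 1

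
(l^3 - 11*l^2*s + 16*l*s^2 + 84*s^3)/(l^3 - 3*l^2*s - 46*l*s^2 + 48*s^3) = (l^3 - 11*l^2*s + 16*l*s^2 + 84*s^3)/(l^3 - 3*l^2*s - 46*l*s^2 + 48*s^3)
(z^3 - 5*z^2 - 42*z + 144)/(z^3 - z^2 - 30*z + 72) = (z - 8)/(z - 4)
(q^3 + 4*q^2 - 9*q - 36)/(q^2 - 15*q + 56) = (q^3 + 4*q^2 - 9*q - 36)/(q^2 - 15*q + 56)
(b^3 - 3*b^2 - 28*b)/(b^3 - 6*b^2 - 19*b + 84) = b/(b - 3)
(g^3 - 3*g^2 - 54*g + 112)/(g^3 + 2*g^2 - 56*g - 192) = (g^2 + 5*g - 14)/(g^2 + 10*g + 24)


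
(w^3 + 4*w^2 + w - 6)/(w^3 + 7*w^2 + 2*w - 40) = (w^3 + 4*w^2 + w - 6)/(w^3 + 7*w^2 + 2*w - 40)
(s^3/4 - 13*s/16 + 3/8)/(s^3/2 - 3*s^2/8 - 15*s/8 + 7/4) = (4*s^2 - 8*s + 3)/(2*(4*s^2 - 11*s + 7))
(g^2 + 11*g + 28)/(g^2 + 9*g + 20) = (g + 7)/(g + 5)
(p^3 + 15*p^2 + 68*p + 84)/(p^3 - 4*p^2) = (p^3 + 15*p^2 + 68*p + 84)/(p^2*(p - 4))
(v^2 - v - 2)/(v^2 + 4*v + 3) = (v - 2)/(v + 3)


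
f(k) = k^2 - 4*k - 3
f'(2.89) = 1.78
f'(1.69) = -0.62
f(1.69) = -6.90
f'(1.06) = -1.88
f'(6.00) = 8.00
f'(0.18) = -3.64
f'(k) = 2*k - 4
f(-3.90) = 27.81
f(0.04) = -3.16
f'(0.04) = -3.92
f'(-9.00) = -22.00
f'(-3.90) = -11.80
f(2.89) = -6.21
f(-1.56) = 5.67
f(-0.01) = -2.96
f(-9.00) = 114.00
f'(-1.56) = -7.12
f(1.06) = -6.12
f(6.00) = 9.00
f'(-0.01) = -4.02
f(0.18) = -3.69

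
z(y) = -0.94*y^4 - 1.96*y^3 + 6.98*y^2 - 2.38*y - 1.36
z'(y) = -3.76*y^3 - 5.88*y^2 + 13.96*y - 2.38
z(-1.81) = 27.35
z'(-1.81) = -24.62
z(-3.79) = 20.68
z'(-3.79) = 64.94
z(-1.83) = 27.84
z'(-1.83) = -24.58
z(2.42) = -26.26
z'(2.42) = -56.32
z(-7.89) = -2228.18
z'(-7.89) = 1368.23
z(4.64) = -493.64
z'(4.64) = -439.81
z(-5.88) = -471.24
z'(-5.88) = 476.64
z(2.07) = -11.02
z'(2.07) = -32.03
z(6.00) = -1405.96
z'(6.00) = -942.46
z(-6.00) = -530.68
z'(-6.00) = 514.34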